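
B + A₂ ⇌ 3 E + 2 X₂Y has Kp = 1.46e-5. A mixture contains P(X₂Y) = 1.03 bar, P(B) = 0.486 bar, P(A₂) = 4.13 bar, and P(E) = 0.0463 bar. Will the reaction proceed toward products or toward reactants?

toward reactants

Qp = P(E)³·P(X₂Y)² / (P(B)·P(A₂)) = (0.0463)³·(1.03)² / ((0.486)·(4.13)) = 5.25e-5
Qp = 5.25e-5 > Kp = 1.46e-5, so the reverse reaction proceeds.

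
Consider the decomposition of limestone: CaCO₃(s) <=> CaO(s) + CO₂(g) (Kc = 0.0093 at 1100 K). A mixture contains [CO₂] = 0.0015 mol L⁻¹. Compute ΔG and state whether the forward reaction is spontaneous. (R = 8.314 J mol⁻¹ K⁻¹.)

(CaCO₃, CaO are pure solids — omitted from Qc.)
Qc = [CO₂] = 0.00150
ΔG = RT ln(Qc/Kc) = (8.314 J mol⁻¹ K⁻¹)(1100 K) × ln(0.00150/0.0093)
   = (9.145 kJ/mol)(-1.825) = -16.7 kJ/mol
ΔG < 0, so the forward reaction is spontaneous (proceeds forward).

ΔG = -16.7 kJ/mol; the forward reaction is spontaneous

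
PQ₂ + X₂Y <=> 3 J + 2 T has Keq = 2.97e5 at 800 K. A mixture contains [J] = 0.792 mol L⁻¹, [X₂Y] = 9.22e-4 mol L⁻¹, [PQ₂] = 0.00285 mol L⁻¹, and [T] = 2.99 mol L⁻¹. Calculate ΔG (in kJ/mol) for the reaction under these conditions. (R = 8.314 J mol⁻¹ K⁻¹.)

ΔG = 11.6 kJ/mol

Q = [J]³·[T]² / ([PQ₂]·[X₂Y]) = (0.792)³·(2.99)² / ((0.00285)·(9.22e-4)) = 1.69e6
ΔG = RT ln(Q/Keq) = (8.314 J mol⁻¹ K⁻¹)(800 K) × ln(1.69e6/2.97e5)
   = (6.651 kJ/mol)(1.739) = 11.6 kJ/mol
ΔG > 0, so the forward reaction is non-spontaneous (proceeds in reverse).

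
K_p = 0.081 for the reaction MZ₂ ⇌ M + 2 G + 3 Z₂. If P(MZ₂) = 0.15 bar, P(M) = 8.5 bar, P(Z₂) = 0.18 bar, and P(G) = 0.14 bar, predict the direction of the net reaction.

Q_p = P(M)·P(G)²·P(Z₂)³ / P(MZ₂) = (8.5)·(0.14)²·(0.18)³ / (0.15) = 0.0065
Q_p = 0.0065 < K_p = 0.081, so the forward reaction proceeds.

in the forward direction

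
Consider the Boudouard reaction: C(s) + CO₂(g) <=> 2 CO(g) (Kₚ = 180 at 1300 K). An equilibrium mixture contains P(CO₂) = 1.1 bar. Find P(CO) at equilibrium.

(C is a pure solid — omitted from Kₚ.)
At equilibrium, Kₚ = P(CO)² / P(CO₂) = 180.
(P(CO))² / (1.1) = 180
P(CO)² = 198 ⇒ P(CO) = 14 bar

P(CO) = 14 bar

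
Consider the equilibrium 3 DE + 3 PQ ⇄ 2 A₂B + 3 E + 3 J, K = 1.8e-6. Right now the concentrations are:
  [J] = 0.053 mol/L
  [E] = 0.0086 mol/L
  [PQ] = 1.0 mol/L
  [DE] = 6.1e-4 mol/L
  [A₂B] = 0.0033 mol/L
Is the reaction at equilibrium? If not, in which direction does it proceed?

reverse (toward reactants)

Q = [A₂B]²·[E]³·[J]³ / ([DE]³·[PQ]³) = (0.0033)²·(0.0086)³·(0.053)³ / ((6.1e-4)³·(1.0)³) = 4.5e-6
Q = 4.5e-6 > K = 1.8e-6, so the reverse reaction proceeds.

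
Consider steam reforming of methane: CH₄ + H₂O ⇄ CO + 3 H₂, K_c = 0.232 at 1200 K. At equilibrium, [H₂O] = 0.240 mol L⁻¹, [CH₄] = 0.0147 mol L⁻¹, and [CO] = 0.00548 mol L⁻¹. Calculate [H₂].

At equilibrium, K_c = [CO]·[H₂]³ / ([CH₄]·[H₂O]) = 0.232.
(0.00548)·([H₂])³ / ((0.0147)·(0.240)) = 0.232
[H₂]³ = 0.149 ⇒ [H₂] = 0.531 mol L⁻¹

[H₂] = 0.531 mol L⁻¹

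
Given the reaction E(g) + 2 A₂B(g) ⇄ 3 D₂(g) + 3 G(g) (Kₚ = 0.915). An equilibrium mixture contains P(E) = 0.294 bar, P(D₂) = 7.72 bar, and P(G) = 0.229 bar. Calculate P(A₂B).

P(A₂B) = 4.53 bar

At equilibrium, Kₚ = P(D₂)³·P(G)³ / (P(E)·P(A₂B)²) = 0.915.
(7.72)³·(0.229)³ / ((0.294)·(P(A₂B))²) = 0.915
P(A₂B)² = 20.5 ⇒ P(A₂B) = 4.53 bar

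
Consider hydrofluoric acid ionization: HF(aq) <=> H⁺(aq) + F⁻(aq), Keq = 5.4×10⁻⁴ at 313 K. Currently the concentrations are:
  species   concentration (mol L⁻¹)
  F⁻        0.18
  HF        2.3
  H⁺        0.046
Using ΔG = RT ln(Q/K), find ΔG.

ΔG = 4.94 kJ/mol

Q = [H⁺]·[F⁻] / [HF] = (0.046)·(0.18) / (2.3) = 0.00360
ΔG = RT ln(Q/Keq) = (8.314 J mol⁻¹ K⁻¹)(313 K) × ln(0.00360/5.4×10⁻⁴)
   = (2.602 kJ/mol)(1.897) = 4.94 kJ/mol
ΔG > 0, so the forward reaction is non-spontaneous (proceeds in reverse).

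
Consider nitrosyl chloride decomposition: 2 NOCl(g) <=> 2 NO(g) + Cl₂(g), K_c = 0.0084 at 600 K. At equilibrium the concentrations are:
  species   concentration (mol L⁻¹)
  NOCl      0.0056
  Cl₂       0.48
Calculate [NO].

[NO] = 7.4×10⁻⁴ mol L⁻¹

At equilibrium, K_c = [NO]²·[Cl₂] / [NOCl]² = 0.0084.
([NO])²·(0.48) / (0.0056)² = 0.0084
[NO]² = 5.49×10⁻⁷ ⇒ [NO] = 7.4×10⁻⁴ mol L⁻¹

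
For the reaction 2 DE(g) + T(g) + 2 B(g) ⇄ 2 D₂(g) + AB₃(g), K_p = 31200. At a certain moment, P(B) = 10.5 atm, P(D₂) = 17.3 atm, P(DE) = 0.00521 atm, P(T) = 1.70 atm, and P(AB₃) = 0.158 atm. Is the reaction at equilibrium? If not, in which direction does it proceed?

in the forward direction

Q_p = P(D₂)²·P(AB₃) / (P(DE)²·P(T)·P(B)²) = (17.3)²·(0.158) / ((0.00521)²·(1.70)·(10.5)²) = 9290
Q_p = 9290 < K_p = 31200, so the forward reaction proceeds.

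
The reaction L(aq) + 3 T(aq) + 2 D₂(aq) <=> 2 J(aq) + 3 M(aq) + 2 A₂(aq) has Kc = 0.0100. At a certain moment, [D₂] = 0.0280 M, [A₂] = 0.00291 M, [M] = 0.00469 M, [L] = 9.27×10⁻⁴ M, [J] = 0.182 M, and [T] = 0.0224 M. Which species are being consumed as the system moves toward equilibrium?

Qc = [J]²·[M]³·[A₂]² / ([L]·[T]³·[D₂]²) = (0.182)²·(0.00469)³·(0.00291)² / ((9.27×10⁻⁴)·(0.0224)³·(0.0280)²) = 0.00354
Qc = 0.00354 < Kc = 0.0100: net forward reaction.

L, T, D₂ (reactants)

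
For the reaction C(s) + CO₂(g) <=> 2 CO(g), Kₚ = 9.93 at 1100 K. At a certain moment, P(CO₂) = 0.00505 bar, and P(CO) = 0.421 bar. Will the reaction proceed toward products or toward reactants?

(C is a pure solid — omitted from Qₚ.)
Qₚ = P(CO)² / P(CO₂) = (0.421)² / (0.00505) = 35.1
Qₚ = 35.1 > Kₚ = 9.93, so the reverse reaction proceeds.

in the reverse direction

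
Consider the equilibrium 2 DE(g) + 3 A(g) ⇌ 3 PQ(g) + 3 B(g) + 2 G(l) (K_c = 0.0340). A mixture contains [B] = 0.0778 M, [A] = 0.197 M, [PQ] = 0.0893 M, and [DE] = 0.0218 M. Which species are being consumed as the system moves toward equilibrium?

(G is a pure liquid — omitted from Q_c.)
Q_c = [PQ]³·[B]³ / ([DE]²·[A]³) = (0.0893)³·(0.0778)³ / ((0.0218)²·(0.197)³) = 0.0923
Q_c = 0.0923 > K_c = 0.0340: net reverse reaction.

PQ, B, G (products)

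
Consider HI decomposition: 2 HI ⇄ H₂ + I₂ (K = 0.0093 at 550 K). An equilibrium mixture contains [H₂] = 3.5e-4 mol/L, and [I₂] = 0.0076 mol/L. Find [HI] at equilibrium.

[HI] = 0.017 mol/L

At equilibrium, K = [H₂]·[I₂] / [HI]² = 0.0093.
(3.5e-4)·(0.0076) / ([HI])² = 0.0093
[HI]² = 2.86e-4 ⇒ [HI] = 0.017 mol/L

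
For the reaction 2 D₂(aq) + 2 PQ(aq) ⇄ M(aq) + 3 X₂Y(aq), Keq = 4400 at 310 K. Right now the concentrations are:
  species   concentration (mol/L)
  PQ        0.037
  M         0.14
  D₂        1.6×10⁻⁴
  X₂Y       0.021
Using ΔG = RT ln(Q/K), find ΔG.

Q = [M]·[X₂Y]³ / ([D₂]²·[PQ]²) = (0.14)·(0.021)³ / ((1.6×10⁻⁴)²·(0.037)²) = 37000
ΔG = RT ln(Q/Keq) = (8.314 J mol⁻¹ K⁻¹)(310 K) × ln(37000/4400)
   = (2.577 kJ/mol)(2.129) = 5.49 kJ/mol
ΔG > 0, so the forward reaction is non-spontaneous (proceeds in reverse).

ΔG = 5.49 kJ/mol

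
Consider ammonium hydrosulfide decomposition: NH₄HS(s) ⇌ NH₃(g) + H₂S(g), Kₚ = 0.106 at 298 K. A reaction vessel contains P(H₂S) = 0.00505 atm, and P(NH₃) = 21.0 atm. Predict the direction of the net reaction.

no net change (already at equilibrium)

(NH₄HS is a pure solid — omitted from Qₚ.)
Qₚ = P(NH₃)·P(H₂S) = (21.0)·(0.00505) = 0.106
Qₚ = 0.106 = Kₚ, so the system is already at equilibrium.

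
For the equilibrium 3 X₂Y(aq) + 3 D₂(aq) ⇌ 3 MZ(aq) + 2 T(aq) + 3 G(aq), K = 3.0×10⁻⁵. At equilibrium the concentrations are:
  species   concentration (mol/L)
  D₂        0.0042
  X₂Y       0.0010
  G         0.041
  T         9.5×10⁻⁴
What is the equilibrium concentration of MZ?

At equilibrium, K = [MZ]³·[T]²·[G]³ / ([X₂Y]³·[D₂]³) = 3.0×10⁻⁵.
([MZ])³·(9.5×10⁻⁴)²·(0.041)³ / ((0.0010)³·(0.0042)³) = 3.0×10⁻⁵
[MZ]³ = 3.57×10⁻¹¹ ⇒ [MZ] = 3.3×10⁻⁴ mol/L

[MZ] = 3.3×10⁻⁴ mol/L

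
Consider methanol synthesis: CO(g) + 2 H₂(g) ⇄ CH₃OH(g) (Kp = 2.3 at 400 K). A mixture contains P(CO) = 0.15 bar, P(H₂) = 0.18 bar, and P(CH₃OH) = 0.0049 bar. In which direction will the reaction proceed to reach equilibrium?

Qp = P(CH₃OH) / (P(CO)·P(H₂)²) = (0.0049) / ((0.15)·(0.18)²) = 1.0
Qp = 1.0 < Kp = 2.3, so the forward reaction proceeds.

toward products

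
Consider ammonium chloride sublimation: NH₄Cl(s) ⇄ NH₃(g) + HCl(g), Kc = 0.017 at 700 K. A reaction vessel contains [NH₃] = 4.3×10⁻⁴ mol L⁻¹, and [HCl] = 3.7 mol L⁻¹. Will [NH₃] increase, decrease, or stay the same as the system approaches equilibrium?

(NH₄Cl is a pure solid — omitted from Qc.)
Qc = [NH₃]·[HCl] = (4.3×10⁻⁴)·(3.7) = 0.0016
Qc = 0.0016 < Kc = 0.017: net forward reaction.
NH₃ is a product, so it increases.

increase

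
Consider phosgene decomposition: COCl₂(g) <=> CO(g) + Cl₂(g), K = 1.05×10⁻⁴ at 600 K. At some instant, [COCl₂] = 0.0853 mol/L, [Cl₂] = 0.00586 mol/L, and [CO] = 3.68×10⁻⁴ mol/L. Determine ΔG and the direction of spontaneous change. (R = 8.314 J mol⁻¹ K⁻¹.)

ΔG = -7.10 kJ/mol; the forward reaction is spontaneous

Q = [CO]·[Cl₂] / [COCl₂] = (3.68×10⁻⁴)·(0.00586) / (0.0853) = 2.53×10⁻⁵
ΔG = RT ln(Q/K) = (8.314 J mol⁻¹ K⁻¹)(600 K) × ln(2.53×10⁻⁵/1.05×10⁻⁴)
   = (4.988 kJ/mol)(-1.423) = -7.10 kJ/mol
ΔG < 0, so the forward reaction is spontaneous (proceeds forward).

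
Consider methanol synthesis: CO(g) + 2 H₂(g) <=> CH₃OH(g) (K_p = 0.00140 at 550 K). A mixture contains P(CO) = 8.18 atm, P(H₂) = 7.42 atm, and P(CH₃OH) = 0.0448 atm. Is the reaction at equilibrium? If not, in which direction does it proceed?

to the right

Q_p = P(CH₃OH) / (P(CO)·P(H₂)²) = (0.0448) / ((8.18)·(7.42)²) = 9.95e-5
Q_p = 9.95e-5 < K_p = 0.00140, so the forward reaction proceeds.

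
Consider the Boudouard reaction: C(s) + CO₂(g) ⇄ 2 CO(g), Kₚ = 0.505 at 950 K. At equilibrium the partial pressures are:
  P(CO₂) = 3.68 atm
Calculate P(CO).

P(CO) = 1.36 atm

(C is a pure solid — omitted from Kₚ.)
At equilibrium, Kₚ = P(CO)² / P(CO₂) = 0.505.
(P(CO))² / (3.68) = 0.505
P(CO)² = 1.86 ⇒ P(CO) = 1.36 atm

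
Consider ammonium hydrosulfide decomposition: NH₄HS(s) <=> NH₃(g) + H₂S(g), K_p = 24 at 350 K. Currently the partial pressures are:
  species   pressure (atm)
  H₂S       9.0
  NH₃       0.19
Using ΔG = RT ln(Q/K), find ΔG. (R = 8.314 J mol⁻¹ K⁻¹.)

(NH₄HS is a pure solid — omitted from Q_p.)
Q_p = P(NH₃)·P(H₂S) = (0.19)·(9.0) = 1.71
ΔG = RT ln(Q_p/K_p) = (8.314 J mol⁻¹ K⁻¹)(350 K) × ln(1.71/24)
   = (2.910 kJ/mol)(-2.642) = -7.69 kJ/mol
ΔG < 0, so the forward reaction is spontaneous (proceeds forward).

ΔG = -7.69 kJ/mol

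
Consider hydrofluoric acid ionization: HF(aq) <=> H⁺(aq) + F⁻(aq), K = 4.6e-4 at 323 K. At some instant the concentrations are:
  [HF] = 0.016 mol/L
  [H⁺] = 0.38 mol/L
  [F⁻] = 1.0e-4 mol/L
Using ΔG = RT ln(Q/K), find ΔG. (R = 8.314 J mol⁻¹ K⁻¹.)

Q = [H⁺]·[F⁻] / [HF] = (0.38)·(1.0e-4) / (0.016) = 0.00238
ΔG = RT ln(Q/K) = (8.314 J mol⁻¹ K⁻¹)(323 K) × ln(0.00238/4.6e-4)
   = (2.685 kJ/mol)(1.644) = 4.41 kJ/mol
ΔG > 0, so the forward reaction is non-spontaneous (proceeds in reverse).

ΔG = 4.41 kJ/mol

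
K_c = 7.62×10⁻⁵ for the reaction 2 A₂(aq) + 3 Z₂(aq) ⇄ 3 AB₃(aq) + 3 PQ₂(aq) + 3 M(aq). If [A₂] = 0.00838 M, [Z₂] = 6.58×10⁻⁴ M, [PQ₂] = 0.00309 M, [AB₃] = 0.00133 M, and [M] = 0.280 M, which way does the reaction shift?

no net change (already at equilibrium)

Q_c = [AB₃]³·[PQ₂]³·[M]³ / ([A₂]²·[Z₂]³) = (0.00133)³·(0.00309)³·(0.280)³ / ((0.00838)²·(6.58×10⁻⁴)³) = 7.62×10⁻⁵
Q_c = 7.62×10⁻⁵ = K_c, so the system is already at equilibrium.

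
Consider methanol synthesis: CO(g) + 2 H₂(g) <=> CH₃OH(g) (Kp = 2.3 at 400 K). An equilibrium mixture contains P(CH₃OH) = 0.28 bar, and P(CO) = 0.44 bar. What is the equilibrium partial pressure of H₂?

At equilibrium, Kp = P(CH₃OH) / (P(CO)·P(H₂)²) = 2.3.
(0.28) / ((0.44)·(P(H₂))²) = 2.3
P(H₂)² = 0.277 ⇒ P(H₂) = 0.53 bar

P(H₂) = 0.53 bar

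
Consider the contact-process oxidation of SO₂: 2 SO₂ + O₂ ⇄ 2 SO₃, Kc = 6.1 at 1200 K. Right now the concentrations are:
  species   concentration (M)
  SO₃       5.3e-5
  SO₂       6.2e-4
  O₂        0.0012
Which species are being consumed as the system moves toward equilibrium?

none (at equilibrium)

Qc = [SO₃]² / ([SO₂]²·[O₂]) = (5.3e-5)² / ((6.2e-4)²·(0.0012)) = 6.1
Qc = 6.1 = Kc; the system is at equilibrium.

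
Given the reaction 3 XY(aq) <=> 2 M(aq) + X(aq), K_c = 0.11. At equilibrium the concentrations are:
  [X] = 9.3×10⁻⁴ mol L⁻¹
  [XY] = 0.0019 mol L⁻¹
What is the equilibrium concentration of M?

[M] = 9.0×10⁻⁴ mol L⁻¹

At equilibrium, K_c = [M]²·[X] / [XY]³ = 0.11.
([M])²·(9.3×10⁻⁴) / (0.0019)³ = 0.11
[M]² = 8.11×10⁻⁷ ⇒ [M] = 9.0×10⁻⁴ mol L⁻¹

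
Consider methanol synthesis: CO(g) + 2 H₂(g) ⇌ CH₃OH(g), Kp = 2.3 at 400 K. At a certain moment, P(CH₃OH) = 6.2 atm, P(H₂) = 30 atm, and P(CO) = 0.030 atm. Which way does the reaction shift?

Qp = P(CH₃OH) / (P(CO)·P(H₂)²) = (6.2) / ((0.030)·(30)²) = 0.23
Qp = 0.23 < Kp = 2.3, so the forward reaction proceeds.

forward (toward products)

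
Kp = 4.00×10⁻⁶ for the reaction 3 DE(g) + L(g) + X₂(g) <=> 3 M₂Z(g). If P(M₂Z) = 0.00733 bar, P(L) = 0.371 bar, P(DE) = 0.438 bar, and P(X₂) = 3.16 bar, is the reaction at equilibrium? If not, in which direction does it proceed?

Qp = P(M₂Z)³ / (P(DE)³·P(L)·P(X₂)) = (0.00733)³ / ((0.438)³·(0.371)·(3.16)) = 4.00×10⁻⁶
Qp = 4.00×10⁻⁶ = Kp, so the system is already at equilibrium.

neither direction; the system is at equilibrium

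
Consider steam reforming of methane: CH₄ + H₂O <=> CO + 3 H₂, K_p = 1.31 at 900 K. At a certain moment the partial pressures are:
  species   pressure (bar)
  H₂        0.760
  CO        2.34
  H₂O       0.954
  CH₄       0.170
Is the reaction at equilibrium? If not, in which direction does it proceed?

Q_p = P(CO)·P(H₂)³ / (P(CH₄)·P(H₂O)) = (2.34)·(0.760)³ / ((0.170)·(0.954)) = 6.33
Q_p = 6.33 > K_p = 1.31, so the reverse reaction proceeds.

to the left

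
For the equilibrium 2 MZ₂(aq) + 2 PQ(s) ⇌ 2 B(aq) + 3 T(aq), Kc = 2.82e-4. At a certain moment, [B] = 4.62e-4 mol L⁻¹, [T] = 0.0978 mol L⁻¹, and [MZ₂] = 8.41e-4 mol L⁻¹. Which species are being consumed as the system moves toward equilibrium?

(PQ is a pure solid — omitted from Qc.)
Qc = [B]²·[T]³ / [MZ₂]² = (4.62e-4)²·(0.0978)³ / (8.41e-4)² = 2.82e-4
Qc = 2.82e-4 = Kc; the system is at equilibrium.

none (at equilibrium)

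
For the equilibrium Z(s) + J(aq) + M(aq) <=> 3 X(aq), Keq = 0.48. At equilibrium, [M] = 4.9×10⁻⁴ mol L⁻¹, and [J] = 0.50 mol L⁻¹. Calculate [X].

[X] = 0.049 mol L⁻¹

(Z is a pure solid — omitted from Keq.)
At equilibrium, Keq = [X]³ / ([J]·[M]) = 0.48.
([X])³ / ((0.50)·(4.9×10⁻⁴)) = 0.48
[X]³ = 1.18×10⁻⁴ ⇒ [X] = 0.049 mol L⁻¹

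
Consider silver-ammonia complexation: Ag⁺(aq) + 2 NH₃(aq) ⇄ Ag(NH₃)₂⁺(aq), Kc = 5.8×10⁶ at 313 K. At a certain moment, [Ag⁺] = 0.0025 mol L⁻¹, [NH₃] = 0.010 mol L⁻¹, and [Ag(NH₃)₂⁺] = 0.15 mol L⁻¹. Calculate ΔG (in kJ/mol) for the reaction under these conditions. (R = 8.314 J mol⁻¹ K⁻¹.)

Qc = [Ag(NH₃)₂⁺] / ([Ag⁺]·[NH₃]²) = (0.15) / ((0.0025)·(0.010)²) = 6.00×10⁵
ΔG = RT ln(Qc/Kc) = (8.314 J mol⁻¹ K⁻¹)(313 K) × ln(6.00×10⁵/5.8×10⁶)
   = (2.602 kJ/mol)(-2.269) = -5.90 kJ/mol
ΔG < 0, so the forward reaction is spontaneous (proceeds forward).

ΔG = -5.90 kJ/mol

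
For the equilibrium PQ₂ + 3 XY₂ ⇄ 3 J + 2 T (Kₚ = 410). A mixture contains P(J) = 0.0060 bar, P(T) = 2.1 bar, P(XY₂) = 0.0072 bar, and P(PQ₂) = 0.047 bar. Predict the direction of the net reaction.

to the right

Qₚ = P(J)³·P(T)² / (P(PQ₂)·P(XY₂)³) = (0.0060)³·(2.1)² / ((0.047)·(0.0072)³) = 54
Qₚ = 54 < Kₚ = 410, so the forward reaction proceeds.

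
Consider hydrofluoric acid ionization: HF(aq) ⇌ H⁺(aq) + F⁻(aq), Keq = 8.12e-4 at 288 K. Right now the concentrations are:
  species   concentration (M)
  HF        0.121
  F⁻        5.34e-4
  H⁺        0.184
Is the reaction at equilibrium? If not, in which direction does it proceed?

no net change (already at equilibrium)

Q = [H⁺]·[F⁻] / [HF] = (0.184)·(5.34e-4) / (0.121) = 8.12e-4
Q = 8.12e-4 = Keq, so the system is already at equilibrium.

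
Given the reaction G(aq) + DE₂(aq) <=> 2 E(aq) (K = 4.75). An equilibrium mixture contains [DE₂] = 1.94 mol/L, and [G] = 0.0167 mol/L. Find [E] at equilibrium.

At equilibrium, K = [E]² / ([G]·[DE₂]) = 4.75.
([E])² / ((0.0167)·(1.94)) = 4.75
[E]² = 0.154 ⇒ [E] = 0.392 mol/L

[E] = 0.392 mol/L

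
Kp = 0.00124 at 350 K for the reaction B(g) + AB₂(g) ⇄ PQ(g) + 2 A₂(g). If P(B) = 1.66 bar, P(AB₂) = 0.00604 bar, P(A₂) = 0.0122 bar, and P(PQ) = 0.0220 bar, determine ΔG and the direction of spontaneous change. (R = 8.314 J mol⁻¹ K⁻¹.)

ΔG = -3.88 kJ/mol; the forward reaction is spontaneous

Qp = P(PQ)·P(A₂)² / (P(B)·P(AB₂)) = (0.0220)·(0.0122)² / ((1.66)·(0.00604)) = 3.27×10⁻⁴
ΔG = RT ln(Qp/Kp) = (8.314 J mol⁻¹ K⁻¹)(350 K) × ln(3.27×10⁻⁴/0.00124)
   = (2.910 kJ/mol)(-1.333) = -3.88 kJ/mol
ΔG < 0, so the forward reaction is spontaneous (proceeds forward).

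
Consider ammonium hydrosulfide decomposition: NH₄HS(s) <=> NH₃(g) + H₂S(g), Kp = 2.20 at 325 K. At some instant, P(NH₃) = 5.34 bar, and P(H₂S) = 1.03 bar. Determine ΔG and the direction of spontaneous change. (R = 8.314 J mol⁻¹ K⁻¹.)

ΔG = 2.48 kJ/mol; the forward reaction is non-spontaneous

(NH₄HS is a pure solid — omitted from Qp.)
Qp = P(NH₃)·P(H₂S) = (5.34)·(1.03) = 5.50
ΔG = RT ln(Qp/Kp) = (8.314 J mol⁻¹ K⁻¹)(325 K) × ln(5.50/2.20)
   = (2.702 kJ/mol)(0.9163) = 2.48 kJ/mol
ΔG > 0, so the forward reaction is non-spontaneous (proceeds in reverse).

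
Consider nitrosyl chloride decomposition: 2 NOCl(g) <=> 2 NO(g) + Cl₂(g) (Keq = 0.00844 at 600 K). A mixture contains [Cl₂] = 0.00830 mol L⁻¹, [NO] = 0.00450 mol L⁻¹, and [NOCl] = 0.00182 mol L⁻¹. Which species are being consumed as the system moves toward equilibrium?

Q = [NO]²·[Cl₂] / [NOCl]² = (0.00450)²·(0.00830) / (0.00182)² = 0.0507
Q = 0.0507 > Keq = 0.00844: net reverse reaction.

NO, Cl₂ (products)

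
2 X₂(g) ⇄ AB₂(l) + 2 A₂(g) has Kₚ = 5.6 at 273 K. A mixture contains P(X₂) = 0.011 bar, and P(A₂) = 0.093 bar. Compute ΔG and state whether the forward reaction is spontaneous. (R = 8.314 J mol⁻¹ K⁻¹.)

(AB₂ is a pure liquid — omitted from Qₚ.)
Qₚ = P(A₂)² / P(X₂)² = (0.093)² / (0.011)² = 71.5
ΔG = RT ln(Qₚ/Kₚ) = (8.314 J mol⁻¹ K⁻¹)(273 K) × ln(71.5/5.6)
   = (2.270 kJ/mol)(2.547) = 5.78 kJ/mol
ΔG > 0, so the forward reaction is non-spontaneous (proceeds in reverse).

ΔG = 5.78 kJ/mol; the forward reaction is non-spontaneous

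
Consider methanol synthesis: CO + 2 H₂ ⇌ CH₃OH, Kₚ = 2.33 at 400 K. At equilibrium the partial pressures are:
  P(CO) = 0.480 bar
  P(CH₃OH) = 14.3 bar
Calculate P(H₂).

P(H₂) = 3.58 bar

At equilibrium, Kₚ = P(CH₃OH) / (P(CO)·P(H₂)²) = 2.33.
(14.3) / ((0.480)·(P(H₂))²) = 2.33
P(H₂)² = 12.8 ⇒ P(H₂) = 3.58 bar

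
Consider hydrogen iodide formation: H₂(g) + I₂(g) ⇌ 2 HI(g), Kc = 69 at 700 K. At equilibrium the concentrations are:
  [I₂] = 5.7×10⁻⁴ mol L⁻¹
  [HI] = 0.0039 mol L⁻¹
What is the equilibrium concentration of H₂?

At equilibrium, Kc = [HI]² / ([H₂]·[I₂]) = 69.
(0.0039)² / (([H₂])·(5.7×10⁻⁴)) = 69
[H₂] = 3.87×10⁻⁴ = 3.9×10⁻⁴ mol L⁻¹

[H₂] = 3.9×10⁻⁴ mol L⁻¹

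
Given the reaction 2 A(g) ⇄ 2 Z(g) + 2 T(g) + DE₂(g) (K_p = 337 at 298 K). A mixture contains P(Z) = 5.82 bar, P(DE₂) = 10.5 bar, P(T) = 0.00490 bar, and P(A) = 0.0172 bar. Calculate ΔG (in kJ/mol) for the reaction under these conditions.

ΔG = -6.09 kJ/mol

Q_p = P(Z)²·P(T)²·P(DE₂) / P(A)² = (5.82)²·(0.00490)²·(10.5) / (0.0172)² = 28.9
ΔG = RT ln(Q_p/K_p) = (8.314 J mol⁻¹ K⁻¹)(298 K) × ln(28.9/337)
   = (2.478 kJ/mol)(-2.456) = -6.09 kJ/mol
ΔG < 0, so the forward reaction is spontaneous (proceeds forward).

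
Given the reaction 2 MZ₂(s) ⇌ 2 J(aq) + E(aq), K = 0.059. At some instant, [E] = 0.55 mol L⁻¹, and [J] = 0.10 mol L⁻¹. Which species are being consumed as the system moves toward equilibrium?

(MZ₂ is a pure solid — omitted from Q.)
Q = [J]²·[E] = (0.10)²·(0.55) = 0.0055
Q = 0.0055 < K = 0.059: net forward reaction.

MZ₂ (reactants)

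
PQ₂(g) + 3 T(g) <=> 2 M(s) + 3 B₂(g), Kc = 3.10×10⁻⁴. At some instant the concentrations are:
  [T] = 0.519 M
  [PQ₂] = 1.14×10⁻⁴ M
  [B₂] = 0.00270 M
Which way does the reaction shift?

(M is a pure solid — omitted from Qc.)
Qc = [B₂]³ / ([PQ₂]·[T]³) = (0.00270)³ / ((1.14×10⁻⁴)·(0.519)³) = 0.00124
Qc = 0.00124 > Kc = 3.10×10⁻⁴, so the reverse reaction proceeds.

reverse (toward reactants)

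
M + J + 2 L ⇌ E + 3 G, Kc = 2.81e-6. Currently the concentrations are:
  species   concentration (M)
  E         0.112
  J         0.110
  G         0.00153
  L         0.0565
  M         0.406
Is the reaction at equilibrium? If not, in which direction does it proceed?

Qc = [E]·[G]³ / ([M]·[J]·[L]²) = (0.112)·(0.00153)³ / ((0.406)·(0.110)·(0.0565)²) = 2.81e-6
Qc = 2.81e-6 = Kc, so the system is already at equilibrium.

neither direction; the system is at equilibrium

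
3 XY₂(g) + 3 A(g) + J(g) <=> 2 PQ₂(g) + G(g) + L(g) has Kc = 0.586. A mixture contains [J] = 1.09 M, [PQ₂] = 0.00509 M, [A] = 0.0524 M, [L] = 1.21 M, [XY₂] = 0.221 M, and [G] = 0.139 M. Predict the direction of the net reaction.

reverse (toward reactants)

Qc = [PQ₂]²·[G]·[L] / ([XY₂]³·[A]³·[J]) = (0.00509)²·(0.139)·(1.21) / ((0.221)³·(0.0524)³·(1.09)) = 2.57
Qc = 2.57 > Kc = 0.586, so the reverse reaction proceeds.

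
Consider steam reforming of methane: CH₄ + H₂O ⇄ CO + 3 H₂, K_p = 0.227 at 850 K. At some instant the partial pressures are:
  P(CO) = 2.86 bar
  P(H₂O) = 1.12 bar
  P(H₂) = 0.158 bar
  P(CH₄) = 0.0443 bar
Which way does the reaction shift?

Q_p = P(CO)·P(H₂)³ / (P(CH₄)·P(H₂O)) = (2.86)·(0.158)³ / ((0.0443)·(1.12)) = 0.227
Q_p = 0.227 = K_p, so the system is already at equilibrium.

at equilibrium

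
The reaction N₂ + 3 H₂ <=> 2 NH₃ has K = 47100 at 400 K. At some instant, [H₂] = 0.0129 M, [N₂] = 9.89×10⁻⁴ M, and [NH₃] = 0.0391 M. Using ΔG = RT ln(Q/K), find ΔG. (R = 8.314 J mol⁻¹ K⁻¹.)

Q = [NH₃]² / ([N₂]·[H₂]³) = (0.0391)² / ((9.89×10⁻⁴)·(0.0129)³) = 7.20×10⁵
ΔG = RT ln(Q/K) = (8.314 J mol⁻¹ K⁻¹)(400 K) × ln(7.20×10⁵/47100)
   = (3.326 kJ/mol)(2.727) = 9.07 kJ/mol
ΔG > 0, so the forward reaction is non-spontaneous (proceeds in reverse).

ΔG = 9.07 kJ/mol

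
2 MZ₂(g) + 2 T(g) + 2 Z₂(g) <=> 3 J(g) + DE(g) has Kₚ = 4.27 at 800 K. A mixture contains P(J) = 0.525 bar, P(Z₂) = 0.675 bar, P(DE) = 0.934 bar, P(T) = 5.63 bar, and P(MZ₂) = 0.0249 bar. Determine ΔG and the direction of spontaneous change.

Qₚ = P(J)³·P(DE) / (P(MZ₂)²·P(T)²·P(Z₂)²) = (0.525)³·(0.934) / ((0.0249)²·(5.63)²·(0.675)²) = 15.1
ΔG = RT ln(Qₚ/Kₚ) = (8.314 J mol⁻¹ K⁻¹)(800 K) × ln(15.1/4.27)
   = (6.651 kJ/mol)(1.263) = 8.40 kJ/mol
ΔG > 0, so the forward reaction is non-spontaneous (proceeds in reverse).

ΔG = 8.40 kJ/mol; the forward reaction is non-spontaneous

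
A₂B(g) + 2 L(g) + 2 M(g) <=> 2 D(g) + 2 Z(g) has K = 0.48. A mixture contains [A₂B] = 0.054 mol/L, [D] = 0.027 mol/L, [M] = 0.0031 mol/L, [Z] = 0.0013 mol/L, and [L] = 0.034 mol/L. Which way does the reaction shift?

Q = [D]²·[Z]² / ([A₂B]·[L]²·[M]²) = (0.027)²·(0.0013)² / ((0.054)·(0.034)²·(0.0031)²) = 2.1
Q = 2.1 > K = 0.48, so the reverse reaction proceeds.

to the left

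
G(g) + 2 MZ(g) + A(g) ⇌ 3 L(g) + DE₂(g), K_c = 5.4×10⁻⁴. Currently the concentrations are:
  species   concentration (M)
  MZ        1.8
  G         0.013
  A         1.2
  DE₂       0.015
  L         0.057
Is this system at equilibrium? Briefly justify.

Q_c = [L]³·[DE₂] / ([G]·[MZ]²·[A]) = (0.057)³·(0.015) / ((0.013)·(1.8)²·(1.2)) = 5.5×10⁻⁵
Q_c = 5.5×10⁻⁵ < K_c = 5.4×10⁻⁴: net forward reaction.

no; Q < K, reaction proceeds forward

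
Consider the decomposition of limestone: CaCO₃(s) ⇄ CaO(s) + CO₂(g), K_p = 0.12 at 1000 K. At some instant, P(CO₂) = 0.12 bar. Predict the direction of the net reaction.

at equilibrium

(CaCO₃, CaO are pure solids — omitted from Q_p.)
Q_p = P(CO₂) = 0.12
Q_p = 0.12 = K_p, so the system is already at equilibrium.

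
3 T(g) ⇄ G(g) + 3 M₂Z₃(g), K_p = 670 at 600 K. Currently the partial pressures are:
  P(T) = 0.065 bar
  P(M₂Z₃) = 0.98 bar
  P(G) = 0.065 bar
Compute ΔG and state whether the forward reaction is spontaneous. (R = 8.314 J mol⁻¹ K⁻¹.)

ΔG = -5.49 kJ/mol; the forward reaction is spontaneous

Q_p = P(G)·P(M₂Z₃)³ / P(T)³ = (0.065)·(0.98)³ / (0.065)³ = 223
ΔG = RT ln(Q_p/K_p) = (8.314 J mol⁻¹ K⁻¹)(600 K) × ln(223/670)
   = (4.988 kJ/mol)(-1.100) = -5.49 kJ/mol
ΔG < 0, so the forward reaction is spontaneous (proceeds forward).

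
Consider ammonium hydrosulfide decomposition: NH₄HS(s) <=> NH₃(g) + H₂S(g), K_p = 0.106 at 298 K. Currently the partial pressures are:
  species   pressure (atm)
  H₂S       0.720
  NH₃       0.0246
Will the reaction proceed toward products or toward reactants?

to the right

(NH₄HS is a pure solid — omitted from Q_p.)
Q_p = P(NH₃)·P(H₂S) = (0.0246)·(0.720) = 0.0177
Q_p = 0.0177 < K_p = 0.106, so the forward reaction proceeds.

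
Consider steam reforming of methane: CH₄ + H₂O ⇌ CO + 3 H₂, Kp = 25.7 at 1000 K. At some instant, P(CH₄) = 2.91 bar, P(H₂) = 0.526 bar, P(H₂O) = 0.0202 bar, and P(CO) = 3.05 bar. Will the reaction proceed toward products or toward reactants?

to the right

Qp = P(CO)·P(H₂)³ / (P(CH₄)·P(H₂O)) = (3.05)·(0.526)³ / ((2.91)·(0.0202)) = 7.55
Qp = 7.55 < Kp = 25.7, so the forward reaction proceeds.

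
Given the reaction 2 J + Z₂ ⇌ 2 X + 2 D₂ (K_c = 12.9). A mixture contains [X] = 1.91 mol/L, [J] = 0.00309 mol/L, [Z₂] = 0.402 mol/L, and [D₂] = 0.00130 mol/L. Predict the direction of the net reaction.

toward products

Q_c = [X]²·[D₂]² / ([J]²·[Z₂]) = (1.91)²·(0.00130)² / ((0.00309)²·(0.402)) = 1.61
Q_c = 1.61 < K_c = 12.9, so the forward reaction proceeds.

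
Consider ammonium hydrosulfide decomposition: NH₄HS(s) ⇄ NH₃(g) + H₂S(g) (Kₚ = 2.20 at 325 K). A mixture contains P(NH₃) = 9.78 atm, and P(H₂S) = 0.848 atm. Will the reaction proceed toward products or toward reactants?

(NH₄HS is a pure solid — omitted from Qₚ.)
Qₚ = P(NH₃)·P(H₂S) = (9.78)·(0.848) = 8.29
Qₚ = 8.29 > Kₚ = 2.20, so the reverse reaction proceeds.

reverse (toward reactants)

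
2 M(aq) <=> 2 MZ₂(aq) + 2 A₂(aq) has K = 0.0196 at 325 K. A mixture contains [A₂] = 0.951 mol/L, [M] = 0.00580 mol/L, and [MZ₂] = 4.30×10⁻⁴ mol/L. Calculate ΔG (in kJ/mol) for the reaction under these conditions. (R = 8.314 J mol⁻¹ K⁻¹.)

Q = [MZ₂]²·[A₂]² / [M]² = (4.30×10⁻⁴)²·(0.951)² / (0.00580)² = 0.00497
ΔG = RT ln(Q/K) = (8.314 J mol⁻¹ K⁻¹)(325 K) × ln(0.00497/0.0196)
   = (2.702 kJ/mol)(-1.372) = -3.71 kJ/mol
ΔG < 0, so the forward reaction is spontaneous (proceeds forward).

ΔG = -3.71 kJ/mol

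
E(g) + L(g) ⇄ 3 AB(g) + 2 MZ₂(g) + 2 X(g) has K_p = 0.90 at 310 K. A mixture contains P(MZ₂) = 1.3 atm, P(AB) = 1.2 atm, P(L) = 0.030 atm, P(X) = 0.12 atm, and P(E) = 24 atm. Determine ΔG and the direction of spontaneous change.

Q_p = P(AB)³·P(MZ₂)²·P(X)² / (P(E)·P(L)) = (1.2)³·(1.3)²·(0.12)² / ((24)·(0.030)) = 0.0584
ΔG = RT ln(Q_p/K_p) = (8.314 J mol⁻¹ K⁻¹)(310 K) × ln(0.0584/0.90)
   = (2.577 kJ/mol)(-2.735) = -7.05 kJ/mol
ΔG < 0, so the forward reaction is spontaneous (proceeds forward).

ΔG = -7.05 kJ/mol; the forward reaction is spontaneous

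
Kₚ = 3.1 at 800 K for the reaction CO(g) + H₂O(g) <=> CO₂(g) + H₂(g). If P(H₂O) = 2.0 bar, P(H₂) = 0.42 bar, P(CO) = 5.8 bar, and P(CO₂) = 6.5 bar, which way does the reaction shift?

to the right

Qₚ = P(CO₂)·P(H₂) / (P(CO)·P(H₂O)) = (6.5)·(0.42) / ((5.8)·(2.0)) = 0.24
Qₚ = 0.24 < Kₚ = 3.1, so the forward reaction proceeds.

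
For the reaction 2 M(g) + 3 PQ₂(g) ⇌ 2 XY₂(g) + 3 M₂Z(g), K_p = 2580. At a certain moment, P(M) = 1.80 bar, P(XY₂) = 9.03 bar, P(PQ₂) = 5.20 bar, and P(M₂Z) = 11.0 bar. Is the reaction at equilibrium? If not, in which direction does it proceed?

forward (toward products)

Q_p = P(XY₂)²·P(M₂Z)³ / (P(M)²·P(PQ₂)³) = (9.03)²·(11.0)³ / ((1.80)²·(5.20)³) = 238
Q_p = 238 < K_p = 2580, so the forward reaction proceeds.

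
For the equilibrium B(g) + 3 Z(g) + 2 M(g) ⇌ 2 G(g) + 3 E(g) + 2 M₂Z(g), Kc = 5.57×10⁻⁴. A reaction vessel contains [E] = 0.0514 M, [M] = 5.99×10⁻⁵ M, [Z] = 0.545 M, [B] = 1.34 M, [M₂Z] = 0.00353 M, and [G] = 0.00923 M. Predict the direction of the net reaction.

in the forward direction

Qc = [G]²·[E]³·[M₂Z]² / ([B]·[Z]³·[M]²) = (0.00923)²·(0.0514)³·(0.00353)² / ((1.34)·(0.545)³·(5.99×10⁻⁵)²) = 1.85×10⁻⁴
Qc = 1.85×10⁻⁴ < Kc = 5.57×10⁻⁴, so the forward reaction proceeds.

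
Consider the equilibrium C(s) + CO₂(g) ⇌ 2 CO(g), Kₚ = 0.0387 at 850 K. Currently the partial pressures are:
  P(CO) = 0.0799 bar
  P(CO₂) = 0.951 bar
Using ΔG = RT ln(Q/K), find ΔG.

ΔG = -12.4 kJ/mol

(C is a pure solid — omitted from Qₚ.)
Qₚ = P(CO)² / P(CO₂) = (0.0799)² / (0.951) = 0.00671
ΔG = RT ln(Qₚ/Kₚ) = (8.314 J mol⁻¹ K⁻¹)(850 K) × ln(0.00671/0.0387)
   = (7.067 kJ/mol)(-1.752) = -12.4 kJ/mol
ΔG < 0, so the forward reaction is spontaneous (proceeds forward).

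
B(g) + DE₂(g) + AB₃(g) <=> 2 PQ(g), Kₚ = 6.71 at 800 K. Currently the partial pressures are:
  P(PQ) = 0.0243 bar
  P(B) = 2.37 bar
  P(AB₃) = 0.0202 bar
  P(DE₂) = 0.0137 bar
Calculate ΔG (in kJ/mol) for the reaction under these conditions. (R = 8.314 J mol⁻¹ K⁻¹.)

Qₚ = P(PQ)² / (P(B)·P(DE₂)·P(AB₃)) = (0.0243)² / ((2.37)·(0.0137)·(0.0202)) = 0.900
ΔG = RT ln(Qₚ/Kₚ) = (8.314 J mol⁻¹ K⁻¹)(800 K) × ln(0.900/6.71)
   = (6.651 kJ/mol)(-2.009) = -13.4 kJ/mol
ΔG < 0, so the forward reaction is spontaneous (proceeds forward).

ΔG = -13.4 kJ/mol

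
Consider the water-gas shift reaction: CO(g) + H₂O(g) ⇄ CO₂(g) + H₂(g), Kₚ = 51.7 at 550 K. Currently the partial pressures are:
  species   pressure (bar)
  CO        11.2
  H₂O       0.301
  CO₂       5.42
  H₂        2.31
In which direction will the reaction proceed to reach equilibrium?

in the forward direction

Qₚ = P(CO₂)·P(H₂) / (P(CO)·P(H₂O)) = (5.42)·(2.31) / ((11.2)·(0.301)) = 3.71
Qₚ = 3.71 < Kₚ = 51.7, so the forward reaction proceeds.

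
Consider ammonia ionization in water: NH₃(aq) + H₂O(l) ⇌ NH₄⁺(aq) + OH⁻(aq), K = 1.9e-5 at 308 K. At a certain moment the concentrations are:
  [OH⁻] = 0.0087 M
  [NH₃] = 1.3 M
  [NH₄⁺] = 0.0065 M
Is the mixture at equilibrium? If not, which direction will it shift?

no; Q > K, reaction proceeds in reverse

(H₂O is a pure liquid — omitted from Q.)
Q = [NH₄⁺]·[OH⁻] / [NH₃] = (0.0065)·(0.0087) / (1.3) = 4.3e-5
Q = 4.3e-5 > K = 1.9e-5: net reverse reaction.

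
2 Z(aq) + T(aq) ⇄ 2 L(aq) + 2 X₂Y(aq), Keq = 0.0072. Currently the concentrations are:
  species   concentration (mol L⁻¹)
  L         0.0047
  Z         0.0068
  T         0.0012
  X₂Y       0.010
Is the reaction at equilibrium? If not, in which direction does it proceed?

Q = [L]²·[X₂Y]² / ([Z]²·[T]) = (0.0047)²·(0.010)² / ((0.0068)²·(0.0012)) = 0.040
Q = 0.040 > Keq = 0.0072, so the reverse reaction proceeds.

toward reactants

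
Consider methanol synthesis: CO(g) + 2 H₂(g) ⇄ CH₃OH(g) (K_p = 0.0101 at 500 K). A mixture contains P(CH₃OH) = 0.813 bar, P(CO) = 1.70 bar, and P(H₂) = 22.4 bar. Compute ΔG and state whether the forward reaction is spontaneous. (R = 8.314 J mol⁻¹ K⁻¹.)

ΔG = -9.81 kJ/mol; the forward reaction is spontaneous

Q_p = P(CH₃OH) / (P(CO)·P(H₂)²) = (0.813) / ((1.70)·(22.4)²) = 9.53×10⁻⁴
ΔG = RT ln(Q_p/K_p) = (8.314 J mol⁻¹ K⁻¹)(500 K) × ln(9.53×10⁻⁴/0.0101)
   = (4.157 kJ/mol)(-2.361) = -9.81 kJ/mol
ΔG < 0, so the forward reaction is spontaneous (proceeds forward).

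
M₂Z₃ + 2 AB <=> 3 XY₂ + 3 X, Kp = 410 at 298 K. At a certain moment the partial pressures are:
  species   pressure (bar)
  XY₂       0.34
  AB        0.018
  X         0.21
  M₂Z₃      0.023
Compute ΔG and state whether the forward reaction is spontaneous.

ΔG = -5.27 kJ/mol; the forward reaction is spontaneous

Qp = P(XY₂)³·P(X)³ / (P(M₂Z₃)·P(AB)²) = (0.34)³·(0.21)³ / ((0.023)·(0.018)²) = 48.8
ΔG = RT ln(Qp/Kp) = (8.314 J mol⁻¹ K⁻¹)(298 K) × ln(48.8/410)
   = (2.478 kJ/mol)(-2.128) = -5.27 kJ/mol
ΔG < 0, so the forward reaction is spontaneous (proceeds forward).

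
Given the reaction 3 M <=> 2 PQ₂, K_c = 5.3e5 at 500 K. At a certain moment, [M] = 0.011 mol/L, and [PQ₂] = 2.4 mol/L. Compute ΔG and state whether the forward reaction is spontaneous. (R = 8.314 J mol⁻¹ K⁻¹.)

Q_c = [PQ₂]² / [M]³ = (2.4)² / (0.011)³ = 4.33e6
ΔG = RT ln(Q_c/K_c) = (8.314 J mol⁻¹ K⁻¹)(500 K) × ln(4.33e6/5.3e5)
   = (4.157 kJ/mol)(2.100) = 8.73 kJ/mol
ΔG > 0, so the forward reaction is non-spontaneous (proceeds in reverse).

ΔG = 8.73 kJ/mol; the forward reaction is non-spontaneous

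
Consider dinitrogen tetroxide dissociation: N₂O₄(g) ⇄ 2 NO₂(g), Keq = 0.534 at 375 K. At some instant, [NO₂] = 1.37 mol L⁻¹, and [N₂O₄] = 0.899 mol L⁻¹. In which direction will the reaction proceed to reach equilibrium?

to the left

Q = [NO₂]² / [N₂O₄] = (1.37)² / (0.899) = 2.09
Q = 2.09 > Keq = 0.534, so the reverse reaction proceeds.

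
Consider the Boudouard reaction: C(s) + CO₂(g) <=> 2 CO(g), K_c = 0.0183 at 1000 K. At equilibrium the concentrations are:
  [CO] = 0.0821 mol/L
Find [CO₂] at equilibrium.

[CO₂] = 0.368 mol/L

(C is a pure solid — omitted from K_c.)
At equilibrium, K_c = [CO]² / [CO₂] = 0.0183.
(0.0821)² / ([CO₂]) = 0.0183
[CO₂] = 0.368 mol/L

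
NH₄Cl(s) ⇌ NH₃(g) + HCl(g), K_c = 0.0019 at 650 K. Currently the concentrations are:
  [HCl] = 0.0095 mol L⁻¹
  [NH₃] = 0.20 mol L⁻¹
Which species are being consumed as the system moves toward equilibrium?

(NH₄Cl is a pure solid — omitted from Q_c.)
Q_c = [NH₃]·[HCl] = (0.20)·(0.0095) = 0.0019
Q_c = 0.0019 = K_c; the system is at equilibrium.

none (at equilibrium)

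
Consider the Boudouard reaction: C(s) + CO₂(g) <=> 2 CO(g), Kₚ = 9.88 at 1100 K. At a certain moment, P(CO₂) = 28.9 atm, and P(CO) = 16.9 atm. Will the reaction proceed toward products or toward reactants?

no net change (already at equilibrium)

(C is a pure solid — omitted from Qₚ.)
Qₚ = P(CO)² / P(CO₂) = (16.9)² / (28.9) = 9.88
Qₚ = 9.88 = Kₚ, so the system is already at equilibrium.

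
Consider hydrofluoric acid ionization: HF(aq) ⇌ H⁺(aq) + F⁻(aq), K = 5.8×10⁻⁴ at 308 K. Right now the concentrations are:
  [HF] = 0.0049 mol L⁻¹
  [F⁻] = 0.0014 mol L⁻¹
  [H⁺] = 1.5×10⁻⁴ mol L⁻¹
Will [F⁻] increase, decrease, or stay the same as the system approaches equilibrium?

increase

Q = [H⁺]·[F⁻] / [HF] = (1.5×10⁻⁴)·(0.0014) / (0.0049) = 4.3×10⁻⁵
Q = 4.3×10⁻⁵ < K = 5.8×10⁻⁴: net forward reaction.
F⁻ is a product, so it increases.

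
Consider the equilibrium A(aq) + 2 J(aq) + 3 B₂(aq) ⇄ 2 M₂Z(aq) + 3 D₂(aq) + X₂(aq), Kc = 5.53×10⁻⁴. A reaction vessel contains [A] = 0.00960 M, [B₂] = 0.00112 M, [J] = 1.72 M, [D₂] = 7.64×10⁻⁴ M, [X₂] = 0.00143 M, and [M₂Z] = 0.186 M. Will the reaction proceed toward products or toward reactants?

no net change (already at equilibrium)

Qc = [M₂Z]²·[D₂]³·[X₂] / ([A]·[J]²·[B₂]³) = (0.186)²·(7.64×10⁻⁴)³·(0.00143) / ((0.00960)·(1.72)²·(0.00112)³) = 5.53×10⁻⁴
Qc = 5.53×10⁻⁴ = Kc, so the system is already at equilibrium.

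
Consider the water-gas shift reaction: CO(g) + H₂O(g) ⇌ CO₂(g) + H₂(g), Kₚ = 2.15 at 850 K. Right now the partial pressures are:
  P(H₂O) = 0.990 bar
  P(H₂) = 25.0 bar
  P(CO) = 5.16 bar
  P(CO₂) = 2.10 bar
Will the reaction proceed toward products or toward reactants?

Qₚ = P(CO₂)·P(H₂) / (P(CO)·P(H₂O)) = (2.10)·(25.0) / ((5.16)·(0.990)) = 10.3
Qₚ = 10.3 > Kₚ = 2.15, so the reverse reaction proceeds.

to the left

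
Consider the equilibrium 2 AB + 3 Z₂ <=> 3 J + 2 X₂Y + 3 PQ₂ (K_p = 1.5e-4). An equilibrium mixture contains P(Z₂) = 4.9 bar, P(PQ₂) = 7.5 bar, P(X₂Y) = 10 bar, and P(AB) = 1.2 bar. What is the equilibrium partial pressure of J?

At equilibrium, K_p = P(J)³·P(X₂Y)²·P(PQ₂)³ / (P(AB)²·P(Z₂)³) = 1.5e-4.
(P(J))³·(10)²·(7.5)³ / ((1.2)²·(4.9)³) = 1.5e-4
P(J)³ = 6.02e-7 ⇒ P(J) = 0.0084 bar

P(J) = 0.0084 bar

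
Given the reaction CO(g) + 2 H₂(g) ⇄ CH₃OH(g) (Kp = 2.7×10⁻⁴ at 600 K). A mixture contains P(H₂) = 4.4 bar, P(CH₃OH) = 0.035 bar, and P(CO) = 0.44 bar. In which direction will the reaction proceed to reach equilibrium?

Qp = P(CH₃OH) / (P(CO)·P(H₂)²) = (0.035) / ((0.44)·(4.4)²) = 0.0041
Qp = 0.0041 > Kp = 2.7×10⁻⁴, so the reverse reaction proceeds.

toward reactants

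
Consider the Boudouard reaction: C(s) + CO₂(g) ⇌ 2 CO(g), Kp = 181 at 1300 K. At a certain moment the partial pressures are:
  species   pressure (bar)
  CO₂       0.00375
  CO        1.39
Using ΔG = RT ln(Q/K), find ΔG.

ΔG = 11.3 kJ/mol

(C is a pure solid — omitted from Qp.)
Qp = P(CO)² / P(CO₂) = (1.39)² / (0.00375) = 515
ΔG = RT ln(Qp/Kp) = (8.314 J mol⁻¹ K⁻¹)(1300 K) × ln(515/181)
   = (10.81 kJ/mol)(1.046) = 11.3 kJ/mol
ΔG > 0, so the forward reaction is non-spontaneous (proceeds in reverse).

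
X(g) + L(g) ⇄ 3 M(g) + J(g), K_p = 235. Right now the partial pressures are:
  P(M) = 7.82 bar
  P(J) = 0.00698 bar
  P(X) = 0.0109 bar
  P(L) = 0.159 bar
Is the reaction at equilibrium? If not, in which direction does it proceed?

reverse (toward reactants)

Q_p = P(M)³·P(J) / (P(X)·P(L)) = (7.82)³·(0.00698) / ((0.0109)·(0.159)) = 1930
Q_p = 1930 > K_p = 235, so the reverse reaction proceeds.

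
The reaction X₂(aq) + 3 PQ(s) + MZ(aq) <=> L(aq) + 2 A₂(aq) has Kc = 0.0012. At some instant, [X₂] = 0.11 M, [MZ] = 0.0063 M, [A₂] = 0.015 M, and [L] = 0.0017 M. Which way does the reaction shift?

(PQ is a pure solid — omitted from Qc.)
Qc = [L]·[A₂]² / ([X₂]·[MZ]) = (0.0017)·(0.015)² / ((0.11)·(0.0063)) = 5.5e-4
Qc = 5.5e-4 < Kc = 0.0012, so the forward reaction proceeds.

toward products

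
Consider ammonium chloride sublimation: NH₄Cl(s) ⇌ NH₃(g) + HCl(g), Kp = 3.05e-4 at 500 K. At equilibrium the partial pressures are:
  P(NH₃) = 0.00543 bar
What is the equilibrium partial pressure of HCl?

(NH₄Cl is a pure solid — omitted from Kp.)
At equilibrium, Kp = P(NH₃)·P(HCl) = 3.05e-4.
(0.00543)·(P(HCl)) = 3.05e-4
P(HCl) = 0.0562 bar

P(HCl) = 0.0562 bar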